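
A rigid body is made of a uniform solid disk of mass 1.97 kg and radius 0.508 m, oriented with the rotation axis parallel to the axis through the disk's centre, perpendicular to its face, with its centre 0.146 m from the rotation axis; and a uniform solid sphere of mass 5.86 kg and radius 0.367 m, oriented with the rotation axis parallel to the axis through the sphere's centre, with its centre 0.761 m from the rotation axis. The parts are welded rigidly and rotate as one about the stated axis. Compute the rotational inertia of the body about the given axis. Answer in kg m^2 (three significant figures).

4.01

Solid disk: I_cm = (1/2)MR² = (1/2)(1.97)(0.508)² = 0.25419 kg m^2; centre at d = 0.146 m, so the parallel axis theorem gives I = 0.25419 + (1.97)(0.146)² = 0.29619 kg m^2.
Solid sphere: I_cm = (2/5)MR² = (2/5)(5.86)(0.367)² = 0.31571 kg m^2; centre at d = 0.761 m, so the parallel axis theorem gives I = 0.31571 + (5.86)(0.761)² = 3.7094 kg m^2.
Total I = 0.29619 + 3.7094 = 4.0055 kg m^2.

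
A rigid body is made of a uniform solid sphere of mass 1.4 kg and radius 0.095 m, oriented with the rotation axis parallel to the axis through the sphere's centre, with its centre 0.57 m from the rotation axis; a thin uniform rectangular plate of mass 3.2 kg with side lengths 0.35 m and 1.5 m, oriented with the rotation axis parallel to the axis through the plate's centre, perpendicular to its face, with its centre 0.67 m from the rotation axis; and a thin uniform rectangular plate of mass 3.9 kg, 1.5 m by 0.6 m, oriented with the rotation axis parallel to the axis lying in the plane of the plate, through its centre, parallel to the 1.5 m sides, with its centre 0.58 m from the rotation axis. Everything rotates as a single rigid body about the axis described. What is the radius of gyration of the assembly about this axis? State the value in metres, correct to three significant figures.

Solid sphere: I_cm = (2/5)MR² = (2/5)(1.4)(0.095)² = 0.005054 kg·m²; centre at d = 0.57 m, so I = I_cm + Md² gives I = 0.005054 + (1.4)(0.57)² = 0.45991 kg·m².
Rectangular plate: I_cm = (1/12)M(a²+b²) = (1/12)(3.2)[(0.35)² + (1.5)²] = 0.63267 kg·m²; centre at d = 0.67 m, so I = I_cm + Md² gives I = 0.63267 + (3.2)(0.67)² = 2.0691 kg·m².
Rectangular plate: I_cm = (1/12)Mb² = (1/12)(3.9)(0.6)² = 0.117 kg·m²; centre at d = 0.58 m, so I = I_cm + Md² gives I = 0.117 + (3.9)(0.58)² = 1.429 kg·m².
Total I = 3.958 kg·m²; total mass M = 8.5 kg.
k = √(I/M) = √(3.958/8.5) = 0.68239 m.

0.682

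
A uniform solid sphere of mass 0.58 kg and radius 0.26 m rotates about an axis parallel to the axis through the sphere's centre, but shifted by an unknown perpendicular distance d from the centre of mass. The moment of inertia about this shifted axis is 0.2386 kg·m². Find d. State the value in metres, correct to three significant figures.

0.620

About the centre-of-mass axis, I_cm = (2/5)MR² = (2/5)(0.58)(0.26)² = 0.015683 kg·m².
Parallel axis theorem: I = I_cm + Md², so Md² = 0.2386 − 0.015683 = 0.22292 kg·m².
d = √(0.22292 / 0.58) = 0.61995 m.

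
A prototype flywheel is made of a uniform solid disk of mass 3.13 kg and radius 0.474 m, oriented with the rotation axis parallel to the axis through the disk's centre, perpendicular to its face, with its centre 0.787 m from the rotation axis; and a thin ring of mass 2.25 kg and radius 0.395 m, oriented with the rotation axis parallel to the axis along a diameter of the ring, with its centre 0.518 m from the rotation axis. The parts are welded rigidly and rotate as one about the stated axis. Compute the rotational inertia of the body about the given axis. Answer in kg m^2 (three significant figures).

Solid disk: I_cm = (1/2)MR² = (1/2)(3.13)(0.474)² = 0.35162 kg m^2; centre at d = 0.787 m, so I = I_cm + Md² gives I = 0.35162 + (3.13)(0.787)² = 2.2902 kg m^2.
Thin ring: I_cm = (1/2)MR² = (1/2)(2.25)(0.395)² = 0.17553 kg m^2; centre at d = 0.518 m, so I = I_cm + Md² gives I = 0.17553 + (2.25)(0.518)² = 0.77926 kg m^2.
Total I = 2.2902 + 0.77926 = 3.0695 kg m^2.

3.07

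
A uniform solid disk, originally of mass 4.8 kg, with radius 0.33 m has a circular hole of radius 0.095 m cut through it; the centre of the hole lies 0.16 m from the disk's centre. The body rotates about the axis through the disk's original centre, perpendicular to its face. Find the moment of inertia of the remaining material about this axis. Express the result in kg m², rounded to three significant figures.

0.249

Unpierced body about its centre: I₀ = (1/2)MR² = (1/2)(4.8)(0.33)² = 0.26136 kg m².
The removed disk has mass m = M·(r/R)² = (4.8)(0.095/0.33)² = 0.3978 kg (same uniform areal density).
Its moment of inertia about the rotation axis (parallel-axis theorem): I_hole = (1/2)mr² + md² = (1/2)(0.3978)(0.095)² + (0.3978)(0.16)² = 0.011979 kg m².
Treating the hole as negative mass, I = I₀ − I_hole = 0.26136 − 0.011979 = 0.24938 kg m².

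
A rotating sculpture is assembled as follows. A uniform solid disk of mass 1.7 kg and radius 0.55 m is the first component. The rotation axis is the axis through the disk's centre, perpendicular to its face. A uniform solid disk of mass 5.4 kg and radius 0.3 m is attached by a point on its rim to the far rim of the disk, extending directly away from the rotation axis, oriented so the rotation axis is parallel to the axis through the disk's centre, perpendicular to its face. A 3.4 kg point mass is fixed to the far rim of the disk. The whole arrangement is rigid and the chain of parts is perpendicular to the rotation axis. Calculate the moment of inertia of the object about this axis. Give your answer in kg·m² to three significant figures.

Solid disk: I_cm = (1/2)MR² = (1/2)(1.7)(0.55)² = 0.25713 kg·m²; axis through the centre, so I = 0.25713 kg·m².
Solid disk: I_cm = (1/2)MR² = (1/2)(5.4)(0.3)² = 0.243 kg·m²; centre at d = 0.55 + 0.3 = 0.85 m, so the parallel axis theorem gives I = 0.243 + (5.4)(0.85)² = 4.1445 kg·m².
Point mass: I_cm = 0; centre at d = 0.55 + 0.3 + 0.3 = 1.15 m, so the parallel axis theorem gives I = 0 + (3.4)(1.15)² = 4.4965 kg·m².
Total I = 0.25713 + 4.1445 + 4.4965 = 8.8981 kg·m².

8.90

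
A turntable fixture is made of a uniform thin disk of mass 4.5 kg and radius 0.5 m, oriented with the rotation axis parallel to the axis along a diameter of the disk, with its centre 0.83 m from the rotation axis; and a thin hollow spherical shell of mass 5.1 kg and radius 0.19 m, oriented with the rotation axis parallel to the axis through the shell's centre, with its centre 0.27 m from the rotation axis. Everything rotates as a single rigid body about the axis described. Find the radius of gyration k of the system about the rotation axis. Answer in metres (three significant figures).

Thin disk: I_cm = (1/4)MR² = (1/4)(4.5)(0.5)² = 0.28125 kg·m²; centre at d = 0.83 m, so I = I_cm + Md² gives I = 0.28125 + (4.5)(0.83)² = 3.3813 kg·m².
Spherical shell: I_cm = (2/3)MR² = (2/3)(5.1)(0.19)² = 0.12274 kg·m²; centre at d = 0.27 m, so I = I_cm + Md² gives I = 0.12274 + (5.1)(0.27)² = 0.49453 kg·m².
Total I = 3.8758 kg·m²; total mass M = 9.6 kg.
k = √(I/M) = √(3.8758/9.6) = 0.6354 m.

0.635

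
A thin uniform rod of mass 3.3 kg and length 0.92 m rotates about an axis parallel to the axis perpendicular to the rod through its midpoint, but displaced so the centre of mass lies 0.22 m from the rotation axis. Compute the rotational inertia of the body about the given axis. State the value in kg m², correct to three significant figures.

I_cm = (1/12)ML² = (1/12)(3.3)(0.92)² = 0.23276 kg m²; centre at d = 0.22 m, so the parallel axis theorem gives I = 0.23276 + (3.3)(0.22)² = 0.39248 kg m².

0.392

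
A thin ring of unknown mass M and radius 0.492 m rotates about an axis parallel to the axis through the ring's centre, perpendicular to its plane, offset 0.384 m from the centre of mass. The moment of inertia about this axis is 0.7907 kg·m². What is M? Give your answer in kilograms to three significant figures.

2.03

I = I_cm + Md² = MR² + Md² = M·[1·(0.492)² + (0.384)²] = M·0.38952.
So M = 0.7907 / 0.38952 = 2.0299 kg.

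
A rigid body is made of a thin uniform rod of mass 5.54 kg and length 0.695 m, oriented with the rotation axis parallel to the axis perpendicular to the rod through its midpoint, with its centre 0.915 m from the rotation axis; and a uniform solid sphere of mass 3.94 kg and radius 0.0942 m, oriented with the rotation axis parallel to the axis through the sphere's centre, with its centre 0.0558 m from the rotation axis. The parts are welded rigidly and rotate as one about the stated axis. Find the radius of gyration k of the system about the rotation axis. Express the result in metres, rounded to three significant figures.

0.718

Thin rod: I_cm = (1/12)ML² = (1/12)(5.54)(0.695)² = 0.223 kg·m²; centre at d = 0.915 m, so the parallel axis theorem gives I = 0.223 + (5.54)(0.915)² = 4.8612 kg·m².
Solid sphere: I_cm = (2/5)MR² = (2/5)(3.94)(0.0942)² = 0.013985 kg·m²; centre at d = 0.0558 m, so the parallel axis theorem gives I = 0.013985 + (3.94)(0.0558)² = 0.026253 kg·m².
Total I = 4.8875 kg·m²; total mass M = 9.48 kg.
k = √(I/M) = √(4.8875/9.48) = 0.71802 m.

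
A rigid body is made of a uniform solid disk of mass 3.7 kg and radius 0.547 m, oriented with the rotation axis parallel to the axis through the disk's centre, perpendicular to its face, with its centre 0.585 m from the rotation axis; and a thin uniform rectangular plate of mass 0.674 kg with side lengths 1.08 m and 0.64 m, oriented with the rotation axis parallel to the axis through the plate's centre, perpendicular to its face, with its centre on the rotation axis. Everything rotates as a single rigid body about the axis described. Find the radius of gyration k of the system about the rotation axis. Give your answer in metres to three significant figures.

0.661

Solid disk: I_cm = (1/2)MR² = (1/2)(3.7)(0.547)² = 0.55354 kg m²; centre at d = 0.585 m, so the parallel axis theorem gives I = 0.55354 + (3.7)(0.585)² = 1.8198 kg m².
Rectangular plate: I_cm = (1/12)M(a²+b²) = (1/12)(0.674)[(1.08)² + (0.64)²] = 0.088519 kg m²; axis through the centre, so I = 0.088519 kg m².
Total I = 1.9083 kg m²; total mass M = 4.374 kg.
k = √(I/M) = √(1.9083/4.374) = 0.66051 m.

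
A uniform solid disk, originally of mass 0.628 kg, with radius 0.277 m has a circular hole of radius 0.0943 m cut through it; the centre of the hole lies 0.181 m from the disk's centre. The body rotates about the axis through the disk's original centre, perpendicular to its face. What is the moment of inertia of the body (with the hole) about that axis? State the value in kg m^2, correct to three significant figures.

Unpierced body about its centre: I₀ = (1/2)MR² = (1/2)(0.628)(0.277)² = 0.024093 kg m^2.
The removed disk has mass m = M·(r/R)² = (0.628)(0.0943/0.277)² = 0.072782 kg (same uniform areal density).
Its moment of inertia about the rotation axis (parallel-axis theorem): I_hole = (1/2)mr² + md² = (1/2)(0.072782)(0.0943)² + (0.072782)(0.181)² = 0.002708 kg m^2.
Treating the hole as negative mass, I = I₀ − I_hole = 0.024093 − 0.002708 = 0.021385 kg m^2.

0.0214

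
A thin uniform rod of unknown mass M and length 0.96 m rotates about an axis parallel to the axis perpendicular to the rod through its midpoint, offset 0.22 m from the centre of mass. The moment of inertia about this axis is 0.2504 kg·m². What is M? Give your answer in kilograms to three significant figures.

I = I_cm + Md² = (1/12)ML² + Md² = M·[0.0833333·(0.96)² + (0.22)²] = M·0.1252.
So M = 0.2504 / 0.1252 = 2 kg.

2.00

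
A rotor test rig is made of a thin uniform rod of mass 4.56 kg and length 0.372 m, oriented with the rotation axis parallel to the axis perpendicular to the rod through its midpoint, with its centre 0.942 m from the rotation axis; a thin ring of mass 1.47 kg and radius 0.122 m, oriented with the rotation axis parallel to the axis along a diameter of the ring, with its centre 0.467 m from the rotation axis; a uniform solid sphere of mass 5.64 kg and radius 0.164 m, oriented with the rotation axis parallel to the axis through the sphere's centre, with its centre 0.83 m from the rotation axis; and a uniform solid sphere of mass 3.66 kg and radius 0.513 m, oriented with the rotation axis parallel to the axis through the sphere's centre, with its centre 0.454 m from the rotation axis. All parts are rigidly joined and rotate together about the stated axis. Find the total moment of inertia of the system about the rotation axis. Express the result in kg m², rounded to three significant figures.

Thin rod: I_cm = (1/12)ML² = (1/12)(4.56)(0.372)² = 0.052586 kg m²; centre at d = 0.942 m, so I = I_cm + Md² gives I = 0.052586 + (4.56)(0.942)² = 4.099 kg m².
Thin ring: I_cm = (1/2)MR² = (1/2)(1.47)(0.122)² = 0.01094 kg m²; centre at d = 0.467 m, so I = I_cm + Md² gives I = 0.01094 + (1.47)(0.467)² = 0.33153 kg m².
Solid sphere: I_cm = (2/5)MR² = (2/5)(5.64)(0.164)² = 0.060677 kg m²; centre at d = 0.83 m, so I = I_cm + Md² gives I = 0.060677 + (5.64)(0.83)² = 3.9461 kg m².
Solid sphere: I_cm = (2/5)MR² = (2/5)(3.66)(0.513)² = 0.38528 kg m²; centre at d = 0.454 m, so I = I_cm + Md² gives I = 0.38528 + (3.66)(0.454)² = 1.1397 kg m².
Total I = 4.099 + 0.33153 + 3.9461 + 1.1397 = 9.5162 kg m².

9.52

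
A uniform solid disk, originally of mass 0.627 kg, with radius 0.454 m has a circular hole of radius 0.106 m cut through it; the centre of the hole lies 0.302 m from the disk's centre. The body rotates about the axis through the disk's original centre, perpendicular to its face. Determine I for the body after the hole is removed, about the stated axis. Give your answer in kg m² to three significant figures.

Unpierced body about its centre: I₀ = (1/2)MR² = (1/2)(0.627)(0.454)² = 0.064617 kg m².
The removed disk has mass m = M·(r/R)² = (0.627)(0.106/0.454)² = 0.03418 kg (same uniform areal density).
Its moment of inertia about the rotation axis (parallel-axis theorem): I_hole = (1/2)mr² + md² = (1/2)(0.03418)(0.106)² + (0.03418)(0.302)² = 0.0033093 kg m².
Treating the hole as negative mass, I = I₀ − I_hole = 0.064617 − 0.0033093 = 0.061308 kg m².

0.0613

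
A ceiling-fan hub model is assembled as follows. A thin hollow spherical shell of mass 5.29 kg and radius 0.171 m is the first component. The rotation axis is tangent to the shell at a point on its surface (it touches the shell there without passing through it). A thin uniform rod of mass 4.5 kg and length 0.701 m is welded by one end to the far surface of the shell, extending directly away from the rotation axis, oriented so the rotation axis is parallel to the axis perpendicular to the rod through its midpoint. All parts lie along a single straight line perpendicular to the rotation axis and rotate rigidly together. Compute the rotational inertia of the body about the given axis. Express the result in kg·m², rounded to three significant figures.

2.60

Spherical shell: I_cm = (2/3)MR² = (2/3)(5.29)(0.171)² = 0.10312 kg·m²; centre at d = 0.171 m, so the parallel axis theorem gives I = 0.10312 + (5.29)(0.171)² = 0.25781 kg·m².
Thin rod: I_cm = (1/12)ML² = (1/12)(4.5)(0.701)² = 0.18428 kg·m²; centre at d = 0.171 + 0.171 + 0.3505 = 0.6925 m, so the parallel axis theorem gives I = 0.18428 + (4.5)(0.6925)² = 2.3423 kg·m².
Total I = 0.25781 + 2.3423 = 2.6001 kg·m².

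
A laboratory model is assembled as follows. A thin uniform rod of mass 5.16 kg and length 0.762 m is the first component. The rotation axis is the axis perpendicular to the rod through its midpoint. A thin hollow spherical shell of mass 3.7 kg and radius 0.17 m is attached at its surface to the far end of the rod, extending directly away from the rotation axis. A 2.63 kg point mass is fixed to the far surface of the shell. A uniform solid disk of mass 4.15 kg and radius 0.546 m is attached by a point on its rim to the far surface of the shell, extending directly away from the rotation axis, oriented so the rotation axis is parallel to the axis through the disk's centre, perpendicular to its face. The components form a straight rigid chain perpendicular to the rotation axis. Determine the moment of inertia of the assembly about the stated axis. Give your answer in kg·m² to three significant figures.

Thin rod: I_cm = (1/12)ML² = (1/12)(5.16)(0.762)² = 0.24968 kg·m²; axis through the centre, so I = 0.24968 kg·m².
Spherical shell: I_cm = (2/3)MR² = (2/3)(3.7)(0.17)² = 0.071287 kg·m²; centre at d = 0.381 + 0.17 = 0.551 m, so I = I_cm + Md² gives I = 0.071287 + (3.7)(0.551)² = 1.1946 kg·m².
Point mass: I_cm = 0; centre at d = 0.381 + 0.17 + 0.17 = 0.721 m, so I = I_cm + Md² gives I = 0 + (2.63)(0.721)² = 1.3672 kg·m².
Solid disk: I_cm = (1/2)MR² = (1/2)(4.15)(0.546)² = 0.61859 kg·m²; centre at d = 0.381 + 0.17 + 0.17 + 0.546 = 1.267 m, so I = I_cm + Md² gives I = 0.61859 + (4.15)(1.267)² = 7.2805 kg·m².
Total I = 0.24968 + 1.1946 + 1.3672 + 7.2805 = 10.092 kg·m².

10.1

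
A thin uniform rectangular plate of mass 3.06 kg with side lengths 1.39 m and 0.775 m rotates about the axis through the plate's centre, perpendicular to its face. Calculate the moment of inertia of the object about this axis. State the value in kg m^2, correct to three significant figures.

0.646

I_cm = (1/12)M(a²+b²) = (1/12)(3.06)[(1.39)² + (0.775)²] = 0.64584 kg m^2; axis through the centre, so I = 0.64584 kg m^2.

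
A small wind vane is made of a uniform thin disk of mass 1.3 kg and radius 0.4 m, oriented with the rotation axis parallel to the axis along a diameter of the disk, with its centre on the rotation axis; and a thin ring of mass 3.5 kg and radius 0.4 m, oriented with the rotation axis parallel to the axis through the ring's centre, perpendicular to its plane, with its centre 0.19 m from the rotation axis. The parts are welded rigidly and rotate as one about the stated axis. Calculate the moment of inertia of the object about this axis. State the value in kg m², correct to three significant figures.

0.738

Thin disk: I_cm = (1/4)MR² = (1/4)(1.3)(0.4)² = 0.052 kg m²; axis through the centre, so I = 0.052 kg m².
Thin ring: I_cm = MR² = (3.5)(0.4)² = 0.56 kg m²; centre at d = 0.19 m, so the parallel axis theorem gives I = 0.56 + (3.5)(0.19)² = 0.68635 kg m².
Total I = 0.052 + 0.68635 = 0.73835 kg m².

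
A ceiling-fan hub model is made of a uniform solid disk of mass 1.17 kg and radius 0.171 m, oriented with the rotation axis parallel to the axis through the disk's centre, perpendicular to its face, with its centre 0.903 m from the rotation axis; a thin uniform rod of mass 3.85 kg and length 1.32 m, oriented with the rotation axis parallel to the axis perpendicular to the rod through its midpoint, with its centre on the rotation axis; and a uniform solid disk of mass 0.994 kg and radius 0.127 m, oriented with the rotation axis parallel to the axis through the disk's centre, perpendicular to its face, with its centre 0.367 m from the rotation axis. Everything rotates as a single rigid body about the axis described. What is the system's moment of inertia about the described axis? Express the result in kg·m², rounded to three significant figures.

1.67

Solid disk: I_cm = (1/2)MR² = (1/2)(1.17)(0.171)² = 0.017106 kg·m²; centre at d = 0.903 m, so the parallel axis theorem gives I = 0.017106 + (1.17)(0.903)² = 0.97113 kg·m².
Thin rod: I_cm = (1/12)ML² = (1/12)(3.85)(1.32)² = 0.55902 kg·m²; axis through the centre, so I = 0.55902 kg·m².
Solid disk: I_cm = (1/2)MR² = (1/2)(0.994)(0.127)² = 0.0080161 kg·m²; centre at d = 0.367 m, so the parallel axis theorem gives I = 0.0080161 + (0.994)(0.367)² = 0.1419 kg·m².
Total I = 0.97113 + 0.55902 + 0.1419 = 1.6721 kg·m².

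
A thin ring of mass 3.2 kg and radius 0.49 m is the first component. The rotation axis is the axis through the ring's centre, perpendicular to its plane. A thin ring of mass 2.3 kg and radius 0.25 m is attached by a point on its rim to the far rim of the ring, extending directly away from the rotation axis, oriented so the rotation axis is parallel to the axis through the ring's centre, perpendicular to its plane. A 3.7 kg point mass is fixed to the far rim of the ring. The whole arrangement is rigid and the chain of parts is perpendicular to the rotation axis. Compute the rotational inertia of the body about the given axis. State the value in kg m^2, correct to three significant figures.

5.80

Thin ring: I_cm = MR² = (3.2)(0.49)² = 0.76832 kg m^2; axis through the centre, so I = 0.76832 kg m^2.
Thin ring: I_cm = MR² = (2.3)(0.25)² = 0.14375 kg m^2; centre at d = 0.49 + 0.25 = 0.74 m, so I = I_cm + Md² gives I = 0.14375 + (2.3)(0.74)² = 1.4032 kg m^2.
Point mass: I_cm = 0; centre at d = 0.49 + 0.25 + 0.25 = 0.99 m, so I = I_cm + Md² gives I = 0 + (3.7)(0.99)² = 3.6264 kg m^2.
Total I = 0.76832 + 1.4032 + 3.6264 = 5.7979 kg m^2.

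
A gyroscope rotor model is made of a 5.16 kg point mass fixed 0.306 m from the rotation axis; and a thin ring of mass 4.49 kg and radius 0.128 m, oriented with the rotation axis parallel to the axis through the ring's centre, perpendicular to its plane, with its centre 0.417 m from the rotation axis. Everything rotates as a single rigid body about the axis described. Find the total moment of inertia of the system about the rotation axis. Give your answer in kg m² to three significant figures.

Point mass: I_cm = 0; centre at d = 0.306 m, so I = I_cm + Md² gives I = 0 + (5.16)(0.306)² = 0.48316 kg m².
Thin ring: I_cm = MR² = (4.49)(0.128)² = 0.073564 kg m²; centre at d = 0.417 m, so I = I_cm + Md² gives I = 0.073564 + (4.49)(0.417)² = 0.85433 kg m².
Total I = 0.48316 + 0.85433 = 1.3375 kg m².

1.34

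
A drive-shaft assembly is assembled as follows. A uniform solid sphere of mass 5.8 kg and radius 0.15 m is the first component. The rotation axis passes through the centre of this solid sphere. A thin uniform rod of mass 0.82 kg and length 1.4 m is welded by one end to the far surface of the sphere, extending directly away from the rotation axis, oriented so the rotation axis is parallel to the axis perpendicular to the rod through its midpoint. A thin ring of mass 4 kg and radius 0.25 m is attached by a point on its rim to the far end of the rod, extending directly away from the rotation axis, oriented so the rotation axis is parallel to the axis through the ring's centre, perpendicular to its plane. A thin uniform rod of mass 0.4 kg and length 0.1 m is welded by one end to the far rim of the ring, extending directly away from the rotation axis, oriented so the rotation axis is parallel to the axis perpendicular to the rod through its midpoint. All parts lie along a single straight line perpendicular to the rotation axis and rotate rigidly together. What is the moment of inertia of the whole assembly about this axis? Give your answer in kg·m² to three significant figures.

Solid sphere: I_cm = (2/5)MR² = (2/5)(5.8)(0.15)² = 0.0522 kg·m²; axis through the centre, so I = 0.0522 kg·m².
Thin rod: I_cm = (1/12)ML² = (1/12)(0.82)(1.4)² = 0.13393 kg·m²; centre at d = 0.15 + 0.7 = 0.85 m, so I = I_cm + Md² gives I = 0.13393 + (0.82)(0.85)² = 0.72638 kg·m².
Thin ring: I_cm = MR² = (4)(0.25)² = 0.25 kg·m²; centre at d = 0.15 + 0.7 + 0.7 + 0.25 = 1.8 m, so I = I_cm + Md² gives I = 0.25 + (4)(1.8)² = 13.21 kg·m².
Thin rod: I_cm = (1/12)ML² = (1/12)(0.4)(0.1)² = 0.00033333 kg·m²; centre at d = 0.15 + 0.7 + 0.7 + 0.25 + 0.25 + 0.05 = 2.1 m, so I = I_cm + Md² gives I = 0.00033333 + (0.4)(2.1)² = 1.7643 kg·m².
Total I = 0.0522 + 0.72638 + 13.21 + 1.7643 = 15.753 kg·m².

15.8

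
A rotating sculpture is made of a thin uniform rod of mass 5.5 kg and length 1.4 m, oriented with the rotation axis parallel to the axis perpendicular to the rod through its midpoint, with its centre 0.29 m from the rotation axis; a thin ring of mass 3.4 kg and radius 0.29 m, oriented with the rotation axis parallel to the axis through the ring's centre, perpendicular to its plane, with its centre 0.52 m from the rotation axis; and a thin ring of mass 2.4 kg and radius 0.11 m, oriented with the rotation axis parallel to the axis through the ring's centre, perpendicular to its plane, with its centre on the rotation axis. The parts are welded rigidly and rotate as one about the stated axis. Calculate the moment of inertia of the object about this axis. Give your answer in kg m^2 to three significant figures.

Thin rod: I_cm = (1/12)ML² = (1/12)(5.5)(1.4)² = 0.89833 kg m^2; centre at d = 0.29 m, so the parallel axis theorem gives I = 0.89833 + (5.5)(0.29)² = 1.3609 kg m^2.
Thin ring: I_cm = MR² = (3.4)(0.29)² = 0.28594 kg m^2; centre at d = 0.52 m, so the parallel axis theorem gives I = 0.28594 + (3.4)(0.52)² = 1.2053 kg m^2.
Thin ring: I_cm = MR² = (2.4)(0.11)² = 0.02904 kg m^2; axis through the centre, so I = 0.02904 kg m^2.
Total I = 1.3609 + 1.2053 + 0.02904 = 2.5952 kg m^2.

2.60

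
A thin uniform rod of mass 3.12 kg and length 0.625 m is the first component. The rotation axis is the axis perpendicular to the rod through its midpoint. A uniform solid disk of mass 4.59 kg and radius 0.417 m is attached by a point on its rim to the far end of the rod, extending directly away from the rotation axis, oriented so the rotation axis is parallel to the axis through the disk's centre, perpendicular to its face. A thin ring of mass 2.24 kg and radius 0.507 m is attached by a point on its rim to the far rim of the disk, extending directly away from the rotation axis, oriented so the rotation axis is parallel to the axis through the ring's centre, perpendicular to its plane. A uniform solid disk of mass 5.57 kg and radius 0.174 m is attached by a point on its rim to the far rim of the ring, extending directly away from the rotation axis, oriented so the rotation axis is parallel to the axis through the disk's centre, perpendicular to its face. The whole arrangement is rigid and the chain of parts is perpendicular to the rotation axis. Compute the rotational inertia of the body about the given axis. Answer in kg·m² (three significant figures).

Thin rod: I_cm = (1/12)ML² = (1/12)(3.12)(0.625)² = 0.10156 kg·m²; axis through the centre, so I = 0.10156 kg·m².
Solid disk: I_cm = (1/2)MR² = (1/2)(4.59)(0.417)² = 0.39908 kg·m²; centre at d = 0.3125 + 0.417 = 0.7295 m, so I = I_cm + Md² gives I = 0.39908 + (4.59)(0.7295)² = 2.8417 kg·m².
Thin ring: I_cm = MR² = (2.24)(0.507)² = 0.57579 kg·m²; centre at d = 0.3125 + 0.417 + 0.417 + 0.507 = 1.6535 m, so I = I_cm + Md² gives I = 0.57579 + (2.24)(1.6535)² = 6.7001 kg·m².
Solid disk: I_cm = (1/2)MR² = (1/2)(5.57)(0.174)² = 0.084319 kg·m²; centre at d = 0.3125 + 0.417 + 0.417 + 0.507 + 0.507 + 0.174 = 2.3345 m, so I = I_cm + Md² gives I = 0.084319 + (5.57)(2.3345)² = 30.44 kg·m².
Total I = 0.10156 + 2.8417 + 6.7001 + 30.44 = 40.084 kg·m².

40.1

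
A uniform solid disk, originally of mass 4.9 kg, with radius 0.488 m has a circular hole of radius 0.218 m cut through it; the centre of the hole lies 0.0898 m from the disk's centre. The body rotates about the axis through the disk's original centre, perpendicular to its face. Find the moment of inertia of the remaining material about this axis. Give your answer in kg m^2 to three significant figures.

Unpierced body about its centre: I₀ = (1/2)MR² = (1/2)(4.9)(0.488)² = 0.58345 kg m^2.
The removed disk has mass m = M·(r/R)² = (4.9)(0.218/0.488)² = 0.97784 kg (same uniform areal density).
Its moment of inertia about the rotation axis (parallel-axis theorem): I_hole = (1/2)mr² + md² = (1/2)(0.97784)(0.218)² + (0.97784)(0.0898)² = 0.031121 kg m^2.
Treating the hole as negative mass, I = I₀ − I_hole = 0.58345 − 0.031121 = 0.55233 kg m^2.

0.552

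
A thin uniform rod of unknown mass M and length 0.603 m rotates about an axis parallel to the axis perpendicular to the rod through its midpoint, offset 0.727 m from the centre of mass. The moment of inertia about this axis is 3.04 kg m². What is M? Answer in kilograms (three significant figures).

5.44

I = I_cm + Md² = (1/12)ML² + Md² = M·[0.0833333·(0.603)² + (0.727)²] = M·0.55883.
So M = 3.04 / 0.55883 = 5.4399 kg.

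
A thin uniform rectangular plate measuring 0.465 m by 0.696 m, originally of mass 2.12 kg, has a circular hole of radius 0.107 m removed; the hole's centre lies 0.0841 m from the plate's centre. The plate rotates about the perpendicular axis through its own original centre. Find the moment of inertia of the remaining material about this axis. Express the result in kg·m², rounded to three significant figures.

0.121

Unpierced body about its centre: I₀ = (1/12)M(a²+b²) = (1/12)(2.12)[(0.465)² + (0.696)²] = 0.12378 kg·m².
The removed disk has mass m = M·πr²/(ab) = (2.12)·π(0.107)²/(0.465·0.696) = 0.23561 kg (same uniform areal density).
Its moment of inertia about the rotation axis (parallel-axis theorem): I_hole = (1/2)mr² + md² = (1/2)(0.23561)(0.107)² + (0.23561)(0.0841)² = 0.0030152 kg·m².
Treating the hole as negative mass, I = I₀ − I_hole = 0.12378 − 0.0030152 = 0.12076 kg·m².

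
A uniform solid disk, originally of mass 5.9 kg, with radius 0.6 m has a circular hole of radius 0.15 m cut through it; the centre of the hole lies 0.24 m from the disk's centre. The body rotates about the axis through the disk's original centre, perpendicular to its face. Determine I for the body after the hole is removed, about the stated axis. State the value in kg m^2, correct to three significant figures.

Unpierced body about its centre: I₀ = (1/2)MR² = (1/2)(5.9)(0.6)² = 1.062 kg m^2.
The removed disk has mass m = M·(r/R)² = (5.9)(0.15/0.6)² = 0.36875 kg (same uniform areal density).
Its moment of inertia about the rotation axis (parallel-axis theorem): I_hole = (1/2)mr² + md² = (1/2)(0.36875)(0.15)² + (0.36875)(0.24)² = 0.025388 kg m^2.
Treating the hole as negative mass, I = I₀ − I_hole = 1.062 − 0.025388 = 1.0366 kg m^2.

1.04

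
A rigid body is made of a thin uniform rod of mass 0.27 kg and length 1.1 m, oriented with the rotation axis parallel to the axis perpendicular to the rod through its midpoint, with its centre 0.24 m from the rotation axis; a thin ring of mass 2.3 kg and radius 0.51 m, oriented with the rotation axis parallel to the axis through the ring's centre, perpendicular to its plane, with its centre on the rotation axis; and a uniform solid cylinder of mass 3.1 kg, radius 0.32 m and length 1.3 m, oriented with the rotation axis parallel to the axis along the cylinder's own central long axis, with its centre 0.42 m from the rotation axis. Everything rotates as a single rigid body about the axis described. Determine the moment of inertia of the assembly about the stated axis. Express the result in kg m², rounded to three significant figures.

Thin rod: I_cm = (1/12)ML² = (1/12)(0.27)(1.1)² = 0.027225 kg m²; centre at d = 0.24 m, so I = I_cm + Md² gives I = 0.027225 + (0.27)(0.24)² = 0.042777 kg m².
Thin ring: I_cm = MR² = (2.3)(0.51)² = 0.59823 kg m²; axis through the centre, so I = 0.59823 kg m².
Solid cylinder: I_cm = (1/2)MR² = (1/2)(3.1)(0.32)² = 0.15872 kg m²; centre at d = 0.42 m, so I = I_cm + Md² gives I = 0.15872 + (3.1)(0.42)² = 0.70556 kg m².
Total I = 0.042777 + 0.59823 + 0.70556 = 1.3466 kg m².

1.35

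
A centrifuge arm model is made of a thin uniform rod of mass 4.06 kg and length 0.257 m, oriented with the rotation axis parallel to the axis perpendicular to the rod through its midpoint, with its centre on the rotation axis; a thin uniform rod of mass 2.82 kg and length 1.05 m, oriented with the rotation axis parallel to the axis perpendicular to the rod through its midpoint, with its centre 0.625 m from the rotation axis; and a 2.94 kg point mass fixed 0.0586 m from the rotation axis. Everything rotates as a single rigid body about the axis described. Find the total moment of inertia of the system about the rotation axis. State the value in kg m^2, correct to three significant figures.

1.39

Thin rod: I_cm = (1/12)ML² = (1/12)(4.06)(0.257)² = 0.022347 kg m^2; axis through the centre, so I = 0.022347 kg m^2.
Thin rod: I_cm = (1/12)ML² = (1/12)(2.82)(1.05)² = 0.25909 kg m^2; centre at d = 0.625 m, so I = I_cm + Md² gives I = 0.25909 + (2.82)(0.625)² = 1.3606 kg m^2.
Point mass: I_cm = 0; centre at d = 0.0586 m, so I = I_cm + Md² gives I = 0 + (2.94)(0.0586)² = 0.010096 kg m^2.
Total I = 0.022347 + 1.3606 + 0.010096 = 1.3931 kg m^2.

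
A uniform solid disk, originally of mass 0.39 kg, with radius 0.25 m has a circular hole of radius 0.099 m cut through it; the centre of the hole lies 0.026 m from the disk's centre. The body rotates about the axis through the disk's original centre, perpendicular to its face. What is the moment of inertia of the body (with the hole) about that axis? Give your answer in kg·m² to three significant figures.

0.0118

Unpierced body about its centre: I₀ = (1/2)MR² = (1/2)(0.39)(0.25)² = 0.012188 kg·m².
The removed disk has mass m = M·(r/R)² = (0.39)(0.099/0.25)² = 0.061158 kg (same uniform areal density).
Its moment of inertia about the rotation axis (parallel-axis theorem): I_hole = (1/2)mr² + md² = (1/2)(0.061158)(0.099)² + (0.061158)(0.026)² = 0.00034105 kg·m².
Treating the hole as negative mass, I = I₀ − I_hole = 0.012188 − 0.00034105 = 0.011846 kg·m².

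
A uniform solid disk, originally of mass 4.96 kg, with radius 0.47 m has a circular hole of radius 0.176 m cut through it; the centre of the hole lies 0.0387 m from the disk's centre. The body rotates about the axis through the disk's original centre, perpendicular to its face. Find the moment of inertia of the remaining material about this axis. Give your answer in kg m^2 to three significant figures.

Unpierced body about its centre: I₀ = (1/2)MR² = (1/2)(4.96)(0.47)² = 0.54783 kg m^2.
The removed disk has mass m = M·(r/R)² = (4.96)(0.176/0.47)² = 0.69552 kg (same uniform areal density).
Its moment of inertia about the rotation axis (parallel-axis theorem): I_hole = (1/2)mr² + md² = (1/2)(0.69552)(0.176)² + (0.69552)(0.0387)² = 0.011814 kg m^2.
Treating the hole as negative mass, I = I₀ − I_hole = 0.54783 − 0.011814 = 0.53602 kg m^2.

0.536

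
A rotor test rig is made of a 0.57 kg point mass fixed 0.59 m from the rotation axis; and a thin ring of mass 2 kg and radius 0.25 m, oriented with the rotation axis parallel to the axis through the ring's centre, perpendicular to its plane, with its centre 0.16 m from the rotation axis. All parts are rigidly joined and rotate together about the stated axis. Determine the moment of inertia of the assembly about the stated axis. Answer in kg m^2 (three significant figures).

0.375

Point mass: I_cm = 0; centre at d = 0.59 m, so the parallel axis theorem gives I = 0 + (0.57)(0.59)² = 0.19842 kg m^2.
Thin ring: I_cm = MR² = (2)(0.25)² = 0.125 kg m^2; centre at d = 0.16 m, so the parallel axis theorem gives I = 0.125 + (2)(0.16)² = 0.1762 kg m^2.
Total I = 0.19842 + 0.1762 = 0.37462 kg m^2.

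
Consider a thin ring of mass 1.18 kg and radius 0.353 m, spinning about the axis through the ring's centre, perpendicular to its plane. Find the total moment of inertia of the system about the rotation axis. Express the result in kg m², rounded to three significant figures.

0.147

I_cm = MR² = (1.18)(0.353)² = 0.14704 kg m²; axis through the centre, so I = 0.14704 kg m².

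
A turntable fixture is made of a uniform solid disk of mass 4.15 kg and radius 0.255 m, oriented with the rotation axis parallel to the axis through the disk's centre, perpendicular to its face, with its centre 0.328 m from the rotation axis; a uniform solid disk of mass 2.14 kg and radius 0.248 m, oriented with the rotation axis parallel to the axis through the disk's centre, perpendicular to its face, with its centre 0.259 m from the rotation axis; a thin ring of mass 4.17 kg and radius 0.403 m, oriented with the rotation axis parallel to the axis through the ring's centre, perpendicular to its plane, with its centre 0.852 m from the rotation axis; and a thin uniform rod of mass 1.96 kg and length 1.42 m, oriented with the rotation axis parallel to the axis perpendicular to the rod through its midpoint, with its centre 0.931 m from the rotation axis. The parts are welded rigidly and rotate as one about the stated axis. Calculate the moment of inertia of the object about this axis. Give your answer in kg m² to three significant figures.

6.52

Solid disk: I_cm = (1/2)MR² = (1/2)(4.15)(0.255)² = 0.13493 kg m²; centre at d = 0.328 m, so I = I_cm + Md² gives I = 0.13493 + (4.15)(0.328)² = 0.5814 kg m².
Solid disk: I_cm = (1/2)MR² = (1/2)(2.14)(0.248)² = 0.065809 kg m²; centre at d = 0.259 m, so I = I_cm + Md² gives I = 0.065809 + (2.14)(0.259)² = 0.20936 kg m².
Thin ring: I_cm = MR² = (4.17)(0.403)² = 0.67725 kg m²; centre at d = 0.852 m, so I = I_cm + Md² gives I = 0.67725 + (4.17)(0.852)² = 3.7043 kg m².
Thin rod: I_cm = (1/12)ML² = (1/12)(1.96)(1.42)² = 0.32935 kg m²; centre at d = 0.931 m, so I = I_cm + Md² gives I = 0.32935 + (1.96)(0.931)² = 2.0282 kg m².
Total I = 0.5814 + 0.20936 + 3.7043 + 2.0282 = 6.5232 kg m².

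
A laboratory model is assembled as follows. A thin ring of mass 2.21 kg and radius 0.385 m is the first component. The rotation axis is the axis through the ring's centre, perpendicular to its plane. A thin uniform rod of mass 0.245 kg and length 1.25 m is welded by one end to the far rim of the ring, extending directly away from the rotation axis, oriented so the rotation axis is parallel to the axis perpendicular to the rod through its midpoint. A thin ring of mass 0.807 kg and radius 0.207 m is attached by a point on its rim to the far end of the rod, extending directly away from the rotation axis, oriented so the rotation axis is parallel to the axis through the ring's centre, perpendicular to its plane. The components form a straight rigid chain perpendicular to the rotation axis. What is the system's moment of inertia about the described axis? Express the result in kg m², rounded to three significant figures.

3.38

Thin ring: I_cm = MR² = (2.21)(0.385)² = 0.32758 kg m²; axis through the centre, so I = 0.32758 kg m².
Thin rod: I_cm = (1/12)ML² = (1/12)(0.245)(1.25)² = 0.031901 kg m²; centre at d = 0.385 + 0.625 = 1.01 m, so I = I_cm + Md² gives I = 0.031901 + (0.245)(1.01)² = 0.28183 kg m².
Thin ring: I_cm = MR² = (0.807)(0.207)² = 0.034579 kg m²; centre at d = 0.385 + 0.625 + 0.625 + 0.207 = 1.842 m, so I = I_cm + Md² gives I = 0.034579 + (0.807)(1.842)² = 2.7727 kg m².
Total I = 0.32758 + 0.28183 + 2.7727 = 3.3821 kg m².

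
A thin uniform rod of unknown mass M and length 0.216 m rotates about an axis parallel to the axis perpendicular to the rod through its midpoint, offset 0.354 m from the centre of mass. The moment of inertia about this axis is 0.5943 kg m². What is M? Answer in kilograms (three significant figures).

I = I_cm + Md² = (1/12)ML² + Md² = M·[0.0833333·(0.216)² + (0.354)²] = M·0.1292.
So M = 0.5943 / 0.1292 = 4.5997 kg.

4.60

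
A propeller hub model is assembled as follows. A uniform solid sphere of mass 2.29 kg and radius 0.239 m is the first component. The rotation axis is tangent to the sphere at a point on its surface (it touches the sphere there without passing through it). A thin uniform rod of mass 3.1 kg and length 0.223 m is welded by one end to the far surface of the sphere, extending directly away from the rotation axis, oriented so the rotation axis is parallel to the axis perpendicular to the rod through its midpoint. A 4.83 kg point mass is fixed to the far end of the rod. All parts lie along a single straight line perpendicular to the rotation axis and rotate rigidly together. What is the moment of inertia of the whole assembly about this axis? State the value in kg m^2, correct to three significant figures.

3.65

Solid sphere: I_cm = (2/5)MR² = (2/5)(2.29)(0.239)² = 0.052323 kg m^2; centre at d = 0.239 m, so I = I_cm + Md² gives I = 0.052323 + (2.29)(0.239)² = 0.18313 kg m^2.
Thin rod: I_cm = (1/12)ML² = (1/12)(3.1)(0.223)² = 0.012847 kg m^2; centre at d = 0.239 + 0.239 + 0.1115 = 0.5895 m, so I = I_cm + Md² gives I = 0.012847 + (3.1)(0.5895)² = 1.0901 kg m^2.
Point mass: I_cm = 0; centre at d = 0.239 + 0.239 + 0.1115 + 0.1115 = 0.701 m, so I = I_cm + Md² gives I = 0 + (4.83)(0.701)² = 2.3735 kg m^2.
Total I = 0.18313 + 1.0901 + 2.3735 = 3.6467 kg m^2.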